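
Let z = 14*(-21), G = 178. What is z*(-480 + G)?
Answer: 88788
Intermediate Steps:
z = -294
z*(-480 + G) = -294*(-480 + 178) = -294*(-302) = 88788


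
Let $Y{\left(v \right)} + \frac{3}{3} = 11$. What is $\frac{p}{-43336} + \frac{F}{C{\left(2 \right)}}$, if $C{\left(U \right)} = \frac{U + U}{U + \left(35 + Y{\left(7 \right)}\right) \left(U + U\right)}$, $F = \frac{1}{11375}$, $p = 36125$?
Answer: $- \frac{4493957}{5417000} \approx -0.8296$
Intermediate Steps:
$Y{\left(v \right)} = 10$ ($Y{\left(v \right)} = -1 + 11 = 10$)
$F = \frac{1}{11375} \approx 8.7912 \cdot 10^{-5}$
$C{\left(U \right)} = \frac{2}{91}$ ($C{\left(U \right)} = \frac{U + U}{U + \left(35 + 10\right) \left(U + U\right)} = \frac{2 U}{U + 45 \cdot 2 U} = \frac{2 U}{U + 90 U} = \frac{2 U}{91 U} = 2 U \frac{1}{91 U} = \frac{2}{91}$)
$\frac{p}{-43336} + \frac{F}{C{\left(2 \right)}} = \frac{36125}{-43336} + \frac{1}{11375 \cdot \frac{2}{91}} = 36125 \left(- \frac{1}{43336}\right) + \frac{1}{11375} \cdot \frac{91}{2} = - \frac{36125}{43336} + \frac{1}{250} = - \frac{4493957}{5417000}$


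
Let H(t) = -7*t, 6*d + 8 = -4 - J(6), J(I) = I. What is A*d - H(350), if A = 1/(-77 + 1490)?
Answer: 1153949/471 ≈ 2450.0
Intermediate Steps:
d = -3 (d = -4/3 + (-4 - 1*6)/6 = -4/3 + (-4 - 6)/6 = -4/3 + (1/6)*(-10) = -4/3 - 5/3 = -3)
A = 1/1413 ≈ 0.00070771
A*d - H(350) = (1/1413)*(-3) - (-7)*350 = -1/471 - 1*(-2450) = -1/471 + 2450 = 1153949/471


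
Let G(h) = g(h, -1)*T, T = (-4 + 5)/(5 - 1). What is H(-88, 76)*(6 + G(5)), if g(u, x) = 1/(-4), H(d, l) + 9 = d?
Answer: -9215/16 ≈ -575.94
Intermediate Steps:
H(d, l) = -9 + d
g(u, x) = -1/4
T = 1/4 ≈ 0.25000
G(h) = -1/16 (G(h) = -1/4*1/4 = -1/16)
H(-88, 76)*(6 + G(5)) = (-9 - 88)*(6 - 1/16) = -97*95/16 = -9215/16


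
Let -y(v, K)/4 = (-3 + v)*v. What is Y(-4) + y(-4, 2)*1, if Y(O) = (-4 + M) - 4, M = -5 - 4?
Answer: -129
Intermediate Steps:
y(v, K) = -4*v*(-3 + v) (y(v, K) = -4*(-3 + v)*v = -4*v*(-3 + v))
M = -9
Y(O) = -17 (Y(O) = (-4 - 9) - 4 = -13 - 4 = -17)
Y(-4) + y(-4, 2)*1 = -17 + (4*(-4)*(3 - 1*(-4)))*1 = -17 + (4*(-4)*(3 + 4))*1 = -17 + (4*(-4)*7)*1 = -17 - 112*1 = -17 - 112 = -129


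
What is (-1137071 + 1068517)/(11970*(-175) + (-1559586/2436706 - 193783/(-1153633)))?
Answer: 48177428125992373/1472119647426440660 ≈ 0.032727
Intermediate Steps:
(-1137071 + 1068517)/(11970*(-175) + (-1559586/2436706 - 193783/(-1153633))) = -68554/(-2094750 + (-1559586*1/2436706 - 193783*(-1/1153633))) = -68554/(-2094750 + (-779793/1218353 + 193783/1153633)) = -68554/(-2094750 - 663498838570/1405532226449) = -68554/(-2944239294852881320/1405532226449) = -68554*(-1405532226449/2944239294852881320) = 48177428125992373/1472119647426440660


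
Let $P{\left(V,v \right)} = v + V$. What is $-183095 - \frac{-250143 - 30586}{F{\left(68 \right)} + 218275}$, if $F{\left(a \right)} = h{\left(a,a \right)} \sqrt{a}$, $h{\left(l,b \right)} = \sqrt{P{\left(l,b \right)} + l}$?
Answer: $- \frac{8723309901043060}{47643961753} - \frac{19089572 \sqrt{3}}{47643961753} \approx -1.8309 \cdot 10^{5}$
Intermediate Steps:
$P{\left(V,v \right)} = V + v$
$h{\left(l,b \right)} = \sqrt{b + 2 l}$ ($h{\left(l,b \right)} = \sqrt{\left(l + b\right) + l} = \sqrt{\left(b + l\right) + l} = \sqrt{b + 2 l}$)
$F{\left(a \right)} = a \sqrt{3}$ ($F{\left(a \right)} = \sqrt{a + 2 a} \sqrt{a} = \sqrt{3 a} \sqrt{a} = \sqrt{3} \sqrt{a} \sqrt{a} = a \sqrt{3}$)
$-183095 - \frac{-250143 - 30586}{F{\left(68 \right)} + 218275} = -183095 - \frac{-250143 - 30586}{68 \sqrt{3} + 218275} = -183095 - - \frac{280729}{218275 + 68 \sqrt{3}} = -183095 + \frac{280729}{218275 + 68 \sqrt{3}}$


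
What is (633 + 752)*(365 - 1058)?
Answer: -959805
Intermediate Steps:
(633 + 752)*(365 - 1058) = 1385*(-693) = -959805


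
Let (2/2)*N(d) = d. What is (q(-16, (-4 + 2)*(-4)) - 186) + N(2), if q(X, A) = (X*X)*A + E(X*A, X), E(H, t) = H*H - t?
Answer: 18264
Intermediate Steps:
N(d) = d
E(H, t) = H² - t
q(X, A) = -X + A*X² + A²*X² (q(X, A) = (X*X)*A + ((X*A)² - X) = X²*A + ((A*X)² - X) = A*X² + (A²*X² - X) = A*X² + (-X + A²*X²) = -X + A*X² + A²*X²)
(q(-16, (-4 + 2)*(-4)) - 186) + N(2) = (-16*(-1 + ((-4 + 2)*(-4))*(-16) - 16*16*(-4 + 2)²) - 186) + 2 = (-16*(-1 - 2*(-4)*(-16) - 16*(-2*(-4))²) - 186) + 2 = (-16*(-1 + 8*(-16) - 16*8²) - 186) + 2 = (-16*(-1 - 128 - 16*64) - 186) + 2 = (-16*(-1 - 128 - 1024) - 186) + 2 = (-16*(-1153) - 186) + 2 = (18448 - 186) + 2 = 18262 + 2 = 18264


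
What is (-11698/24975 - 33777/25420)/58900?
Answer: -228188747/7478703810000 ≈ -3.0512e-5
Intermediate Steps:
(-11698/24975 - 33777/25420)/58900 = (-11698*1/24975 - 33777*1/25420)*(1/58900) = (-11698/24975 - 33777/25420)*(1/58900) = -228188747/126972900*1/58900 = -228188747/7478703810000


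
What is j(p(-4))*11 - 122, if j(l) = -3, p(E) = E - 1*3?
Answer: -155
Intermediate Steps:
p(E) = -3 + E (p(E) = E - 3 = -3 + E)
j(p(-4))*11 - 122 = -3*11 - 122 = -33 - 122 = -155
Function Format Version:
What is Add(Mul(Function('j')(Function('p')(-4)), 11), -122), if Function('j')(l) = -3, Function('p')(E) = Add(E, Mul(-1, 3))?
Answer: -155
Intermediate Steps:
Function('p')(E) = Add(-3, E) (Function('p')(E) = Add(E, -3) = Add(-3, E))
Add(Mul(Function('j')(Function('p')(-4)), 11), -122) = Add(Mul(-3, 11), -122) = Add(-33, -122) = -155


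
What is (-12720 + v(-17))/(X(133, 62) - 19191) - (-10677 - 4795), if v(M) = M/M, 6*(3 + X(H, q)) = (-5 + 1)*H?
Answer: 127866059/8264 ≈ 15473.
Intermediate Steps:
X(H, q) = -3 - 2*H/3 (X(H, q) = -3 + ((-5 + 1)*H)/6 = -3 + (-4*H)/6 = -3 - 2*H/3)
v(M) = 1
(-12720 + v(-17))/(X(133, 62) - 19191) - (-10677 - 4795) = (-12720 + 1)/((-3 - ⅔*133) - 19191) - (-10677 - 4795) = -12719/((-3 - 266/3) - 19191) - 1*(-15472) = -12719/(-275/3 - 19191) + 15472 = -12719/(-57848/3) + 15472 = -12719*(-3/57848) + 15472 = 5451/8264 + 15472 = 127866059/8264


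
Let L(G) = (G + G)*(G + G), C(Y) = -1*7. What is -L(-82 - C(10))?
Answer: -22500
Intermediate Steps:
C(Y) = -7
L(G) = 4*G**2 (L(G) = (2*G)*(2*G) = 4*G**2)
-L(-82 - C(10)) = -4*(-82 - 1*(-7))**2 = -4*(-82 + 7)**2 = -4*(-75)**2 = -4*5625 = -1*22500 = -22500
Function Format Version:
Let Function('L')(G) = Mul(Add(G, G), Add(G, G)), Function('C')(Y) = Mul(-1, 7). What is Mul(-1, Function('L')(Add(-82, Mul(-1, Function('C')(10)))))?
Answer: -22500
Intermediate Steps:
Function('C')(Y) = -7
Function('L')(G) = Mul(4, Pow(G, 2)) (Function('L')(G) = Mul(Mul(2, G), Mul(2, G)) = Mul(4, Pow(G, 2)))
Mul(-1, Function('L')(Add(-82, Mul(-1, Function('C')(10))))) = Mul(-1, Mul(4, Pow(Add(-82, Mul(-1, -7)), 2))) = Mul(-1, Mul(4, Pow(Add(-82, 7), 2))) = Mul(-1, Mul(4, Pow(-75, 2))) = Mul(-1, Mul(4, 5625)) = Mul(-1, 22500) = -22500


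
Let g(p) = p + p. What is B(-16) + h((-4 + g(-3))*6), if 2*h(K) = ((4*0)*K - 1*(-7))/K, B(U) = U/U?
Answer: 113/120 ≈ 0.94167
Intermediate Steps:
B(U) = 1
g(p) = 2*p
h(K) = 7/(2*K) (h(K) = (((4*0)*K - 1*(-7))/K)/2 = ((0*K + 7)/K)/2 = ((0 + 7)/K)/2 = (7/K)/2 = 7/(2*K))
B(-16) + h((-4 + g(-3))*6) = 1 + 7/(2*(((-4 + 2*(-3))*6))) = 1 + 7/(2*(((-4 - 6)*6))) = 1 + 7/(2*((-10*6))) = 1 + (7/2)/(-60) = 1 + (7/2)*(-1/60) = 1 - 7/120 = 113/120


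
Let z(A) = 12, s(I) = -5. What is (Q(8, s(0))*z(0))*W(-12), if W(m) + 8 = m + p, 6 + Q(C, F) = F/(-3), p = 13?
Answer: 364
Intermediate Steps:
Q(C, F) = -6 - F/3 (Q(C, F) = -6 + F/(-3) = -6 + F*(-⅓) = -6 - F/3)
W(m) = 5 + m (W(m) = -8 + (m + 13) = -8 + (13 + m) = 5 + m)
(Q(8, s(0))*z(0))*W(-12) = ((-6 - ⅓*(-5))*12)*(5 - 12) = ((-6 + 5/3)*12)*(-7) = -13/3*12*(-7) = -52*(-7) = 364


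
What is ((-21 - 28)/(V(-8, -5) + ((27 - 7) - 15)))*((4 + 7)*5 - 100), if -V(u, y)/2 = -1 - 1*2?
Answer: 2205/11 ≈ 200.45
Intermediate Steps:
V(u, y) = 6 (V(u, y) = -2*(-1 - 1*2) = -2*(-1 - 2) = -2*(-3) = 6)
((-21 - 28)/(V(-8, -5) + ((27 - 7) - 15)))*((4 + 7)*5 - 100) = ((-21 - 28)/(6 + ((27 - 7) - 15)))*((4 + 7)*5 - 100) = (-49/(6 + (20 - 15)))*(11*5 - 100) = (-49/(6 + 5))*(55 - 100) = -49/11*(-45) = 2205/11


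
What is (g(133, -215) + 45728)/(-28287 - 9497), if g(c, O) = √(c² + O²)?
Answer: -5716/4723 - √63914/37784 ≈ -1.2169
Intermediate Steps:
g(c, O) = √(O² + c²)
(g(133, -215) + 45728)/(-28287 - 9497) = (√((-215)² + 133²) + 45728)/(-28287 - 9497) = (√(46225 + 17689) + 45728)/(-37784) = (√63914 + 45728)*(-1/37784) = (45728 + √63914)*(-1/37784) = -5716/4723 - √63914/37784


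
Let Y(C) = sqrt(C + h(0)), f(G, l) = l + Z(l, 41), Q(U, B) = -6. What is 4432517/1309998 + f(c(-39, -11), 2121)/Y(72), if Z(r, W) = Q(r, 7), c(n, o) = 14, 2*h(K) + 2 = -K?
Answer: 4432517/1309998 + 2115*sqrt(71)/71 ≈ 254.39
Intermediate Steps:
h(K) = -1 - K/2 (h(K) = -1 + (-K)/2 = -1 - K/2)
Z(r, W) = -6
f(G, l) = -6 + l (f(G, l) = l - 6 = -6 + l)
Y(C) = sqrt(-1 + C) (Y(C) = sqrt(C + (-1 - 1/2*0)) = sqrt(C + (-1 + 0)) = sqrt(C - 1) = sqrt(-1 + C))
4432517/1309998 + f(c(-39, -11), 2121)/Y(72) = 4432517/1309998 + (-6 + 2121)/(sqrt(-1 + 72)) = 4432517*(1/1309998) + 2115/(sqrt(71)) = 4432517/1309998 + 2115*(sqrt(71)/71) = 4432517/1309998 + 2115*sqrt(71)/71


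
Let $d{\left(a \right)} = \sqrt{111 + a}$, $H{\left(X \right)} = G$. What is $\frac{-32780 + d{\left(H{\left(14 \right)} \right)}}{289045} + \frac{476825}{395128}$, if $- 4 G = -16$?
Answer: $\frac{24974317257}{22841954552} + \frac{\sqrt{115}}{289045} \approx 1.0934$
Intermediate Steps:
$G = 4$ ($G = \left(- \frac{1}{4}\right) \left(-16\right) = 4$)
$H{\left(X \right)} = 4$
$\frac{-32780 + d{\left(H{\left(14 \right)} \right)}}{289045} + \frac{476825}{395128} = \frac{-32780 + \sqrt{111 + 4}}{289045} + \frac{476825}{395128} = \left(-32780 + \sqrt{115}\right) \frac{1}{289045} + 476825 \cdot \frac{1}{395128} = \left(- \frac{6556}{57809} + \frac{\sqrt{115}}{289045}\right) + \frac{476825}{395128} = \frac{24974317257}{22841954552} + \frac{\sqrt{115}}{289045}$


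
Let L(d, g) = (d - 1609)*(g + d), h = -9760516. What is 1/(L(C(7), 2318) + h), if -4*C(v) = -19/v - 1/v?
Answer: -49/660993882 ≈ -7.4131e-8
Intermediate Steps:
C(v) = 5/v (C(v) = -(-19/v - 1/v)/4 = -(-5)/v = 5/v)
L(d, g) = (-1609 + d)*(d + g)
1/(L(C(7), 2318) + h) = 1/(((5/7)² - 8045/7 - 1609*2318 + (5/7)*2318) - 9760516) = 1/(((5*(⅐))² - 8045/7 - 3729662 + (5*(⅐))*2318) - 9760516) = 1/(((5/7)² - 1609*5/7 - 3729662 + (5/7)*2318) - 9760516) = 1/((25/49 - 8045/7 - 3729662 + 11590/7) - 9760516) = 1/(-182728598/49 - 9760516) = 1/(-660993882/49) = -49/660993882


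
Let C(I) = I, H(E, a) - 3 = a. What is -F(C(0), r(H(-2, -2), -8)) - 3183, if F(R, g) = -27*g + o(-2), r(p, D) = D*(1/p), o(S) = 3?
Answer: -3402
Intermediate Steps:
H(E, a) = 3 + a
r(p, D) = D/p
F(R, g) = 3 - 27*g (F(R, g) = -27*g + 3 = 3 - 27*g)
-F(C(0), r(H(-2, -2), -8)) - 3183 = -(3 - (-216)/(3 - 2)) - 3183 = -(3 - (-216)/1) - 3183 = -(3 - (-216)) - 3183 = -(3 - 27*(-8)) - 3183 = -(3 + 216) - 3183 = -1*219 - 3183 = -219 - 3183 = -3402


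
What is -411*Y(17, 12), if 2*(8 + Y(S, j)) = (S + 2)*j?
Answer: -43566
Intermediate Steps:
Y(S, j) = -8 + j*(2 + S)/2 (Y(S, j) = -8 + ((S + 2)*j)/2 = -8 + ((2 + S)*j)/2 = -8 + (j*(2 + S))/2 = -8 + j*(2 + S)/2)
-411*Y(17, 12) = -411*(-8 + 12 + (½)*17*12) = -411*(-8 + 12 + 102) = -411*106 = -43566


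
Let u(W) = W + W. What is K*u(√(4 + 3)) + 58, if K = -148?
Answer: 58 - 296*√7 ≈ -725.14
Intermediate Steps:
u(W) = 2*W
K*u(√(4 + 3)) + 58 = -296*√(4 + 3) + 58 = -296*√7 + 58 = 58 - 296*√7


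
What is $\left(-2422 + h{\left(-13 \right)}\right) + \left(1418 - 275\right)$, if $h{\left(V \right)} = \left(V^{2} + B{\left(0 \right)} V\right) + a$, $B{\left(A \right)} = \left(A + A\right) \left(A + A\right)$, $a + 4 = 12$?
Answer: $-1102$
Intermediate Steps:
$a = 8$ ($a = -4 + 12 = 8$)
$B{\left(A \right)} = 4 A^{2}$ ($B{\left(A \right)} = 2 A 2 A = 4 A^{2}$)
$h{\left(V \right)} = 8 + V^{2}$ ($h{\left(V \right)} = \left(V^{2} + 4 \cdot 0^{2} V\right) + 8 = \left(V^{2} + 4 \cdot 0 V\right) + 8 = \left(V^{2} + 0 V\right) + 8 = \left(V^{2} + 0\right) + 8 = V^{2} + 8 = 8 + V^{2}$)
$\left(-2422 + h{\left(-13 \right)}\right) + \left(1418 - 275\right) = \left(-2422 + \left(8 + \left(-13\right)^{2}\right)\right) + \left(1418 - 275\right) = \left(-2422 + \left(8 + 169\right)\right) + 1143 = \left(-2422 + 177\right) + 1143 = -2245 + 1143 = -1102$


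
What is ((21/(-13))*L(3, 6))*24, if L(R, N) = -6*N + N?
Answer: 15120/13 ≈ 1163.1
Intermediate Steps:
L(R, N) = -5*N
((21/(-13))*L(3, 6))*24 = ((21/(-13))*(-5*6))*24 = ((21*(-1/13))*(-30))*24 = -21/13*(-30)*24 = (630/13)*24 = 15120/13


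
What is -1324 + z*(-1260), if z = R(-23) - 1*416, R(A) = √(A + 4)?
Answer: 522836 - 1260*I*√19 ≈ 5.2284e+5 - 5492.2*I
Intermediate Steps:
R(A) = √(4 + A)
z = -416 + I*√19 (z = √(4 - 23) - 1*416 = √(-19) - 416 = I*√19 - 416 = -416 + I*√19 ≈ -416.0 + 4.3589*I)
-1324 + z*(-1260) = -1324 + (-416 + I*√19)*(-1260) = -1324 + (524160 - 1260*I*√19) = 522836 - 1260*I*√19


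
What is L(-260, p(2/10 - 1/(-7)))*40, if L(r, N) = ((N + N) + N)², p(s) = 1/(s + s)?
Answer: 6125/8 ≈ 765.63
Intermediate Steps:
p(s) = 1/(2*s)
L(r, N) = 9*N² (L(r, N) = (2*N + N)² = (3*N)² = 9*N²)
L(-260, p(2/10 - 1/(-7)))*40 = (9*(1/(2*(2/10 - 1/(-7))))²)*40 = (9*(1/(2*(2*(⅒) - 1*(-⅐))))²)*40 = (9*(1/(2*(⅕ + ⅐)))²)*40 = (9*(1/(2*(12/35)))²)*40 = (9*((½)*(35/12))²)*40 = (9*(35/24)²)*40 = (9*(1225/576))*40 = (1225/64)*40 = 6125/8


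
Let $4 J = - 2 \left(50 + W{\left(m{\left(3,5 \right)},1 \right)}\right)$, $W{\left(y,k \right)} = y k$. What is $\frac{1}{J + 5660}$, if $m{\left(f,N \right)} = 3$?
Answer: $\frac{2}{11267} \approx 0.00017751$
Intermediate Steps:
$W{\left(y,k \right)} = k y$
$J = - \frac{53}{2}$ ($J = \frac{\left(-2\right) \left(50 + 1 \cdot 3\right)}{4} = \frac{\left(-2\right) \left(50 + 3\right)}{4} = \frac{\left(-2\right) 53}{4} = \frac{1}{4} \left(-106\right) = - \frac{53}{2} \approx -26.5$)
$\frac{1}{J + 5660} = \frac{1}{- \frac{53}{2} + 5660} = \frac{1}{\frac{11267}{2}} = \frac{2}{11267}$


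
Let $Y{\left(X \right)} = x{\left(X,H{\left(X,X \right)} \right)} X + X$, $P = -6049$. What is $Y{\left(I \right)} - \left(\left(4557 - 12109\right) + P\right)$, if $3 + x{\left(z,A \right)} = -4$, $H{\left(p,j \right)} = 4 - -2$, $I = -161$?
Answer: $14567$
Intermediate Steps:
$H{\left(p,j \right)} = 6$ ($H{\left(p,j \right)} = 4 + 2 = 6$)
$x{\left(z,A \right)} = -7$ ($x{\left(z,A \right)} = -3 - 4 = -7$)
$Y{\left(X \right)} = - 6 X$ ($Y{\left(X \right)} = - 7 X + X = - 6 X$)
$Y{\left(I \right)} - \left(\left(4557 - 12109\right) + P\right) = \left(-6\right) \left(-161\right) - \left(\left(4557 - 12109\right) - 6049\right) = 966 - \left(-7552 - 6049\right) = 966 - -13601 = 966 + 13601 = 14567$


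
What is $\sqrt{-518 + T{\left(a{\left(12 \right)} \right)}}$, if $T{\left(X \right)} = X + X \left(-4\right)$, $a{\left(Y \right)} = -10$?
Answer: $2 i \sqrt{122} \approx 22.091 i$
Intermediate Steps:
$T{\left(X \right)} = - 3 X$ ($T{\left(X \right)} = X - 4 X = - 3 X$)
$\sqrt{-518 + T{\left(a{\left(12 \right)} \right)}} = \sqrt{-518 - -30} = \sqrt{-518 + 30} = \sqrt{-488} = 2 i \sqrt{122}$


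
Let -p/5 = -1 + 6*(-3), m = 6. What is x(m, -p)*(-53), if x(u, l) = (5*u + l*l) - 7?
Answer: -479544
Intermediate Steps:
p = 95 (p = -5*(-1 + 6*(-3)) = -5*(-1 - 18) = -5*(-19) = 95)
x(u, l) = -7 + l**2 + 5*u (x(u, l) = (5*u + l**2) - 7 = (l**2 + 5*u) - 7 = -7 + l**2 + 5*u)
x(m, -p)*(-53) = (-7 + (-1*95)**2 + 5*6)*(-53) = (-7 + (-95)**2 + 30)*(-53) = (-7 + 9025 + 30)*(-53) = 9048*(-53) = -479544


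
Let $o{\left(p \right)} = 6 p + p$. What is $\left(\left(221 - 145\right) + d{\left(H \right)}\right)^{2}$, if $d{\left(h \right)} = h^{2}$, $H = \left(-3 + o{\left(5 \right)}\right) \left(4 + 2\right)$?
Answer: $1364563600$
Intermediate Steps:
$o{\left(p \right)} = 7 p$
$H = 192$ ($H = \left(-3 + 7 \cdot 5\right) \left(4 + 2\right) = \left(-3 + 35\right) 6 = 32 \cdot 6 = 192$)
$\left(\left(221 - 145\right) + d{\left(H \right)}\right)^{2} = \left(\left(221 - 145\right) + 192^{2}\right)^{2} = \left(76 + 36864\right)^{2} = 36940^{2} = 1364563600$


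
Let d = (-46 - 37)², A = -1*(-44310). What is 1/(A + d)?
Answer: 1/51199 ≈ 1.9532e-5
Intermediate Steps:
A = 44310
d = 6889 (d = (-83)² = 6889)
1/(A + d) = 1/(44310 + 6889) = 1/51199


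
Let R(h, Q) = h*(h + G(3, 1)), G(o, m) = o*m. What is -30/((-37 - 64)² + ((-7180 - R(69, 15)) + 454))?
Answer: 30/1493 ≈ 0.020094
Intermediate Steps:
G(o, m) = m*o
R(h, Q) = h*(3 + h) (R(h, Q) = h*(h + 1*3) = h*(h + 3) = h*(3 + h))
-30/((-37 - 64)² + ((-7180 - R(69, 15)) + 454)) = -30/((-37 - 64)² + ((-7180 - 69*(3 + 69)) + 454)) = -30/((-101)² + ((-7180 - 69*72) + 454)) = -30/(10201 + ((-7180 - 1*4968) + 454)) = -30/(10201 + ((-7180 - 4968) + 454)) = -30/(10201 + (-12148 + 454)) = -30/(10201 - 11694) = -30/(-1493) = -30*(-1/1493) = 30/1493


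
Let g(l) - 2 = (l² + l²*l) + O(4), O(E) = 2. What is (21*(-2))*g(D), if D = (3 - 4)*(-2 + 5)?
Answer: 588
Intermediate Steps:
D = -3 (D = -1*3 = -3)
g(l) = 4 + l² + l³ (g(l) = 2 + ((l² + l²*l) + 2) = 2 + ((l² + l³) + 2) = 2 + (2 + l² + l³) = 4 + l² + l³)
(21*(-2))*g(D) = (21*(-2))*(4 + (-3)² + (-3)³) = -42*(4 + 9 - 27) = -42*(-14) = 588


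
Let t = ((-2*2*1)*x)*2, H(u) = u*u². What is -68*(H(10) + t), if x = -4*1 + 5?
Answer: -67456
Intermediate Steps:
x = 1 (x = -4 + 5 = 1)
H(u) = u³
t = -8 (t = ((-2*2*1)*1)*2 = (-4*1*1)*2 = -4*1*2 = -4*2 = -8)
-68*(H(10) + t) = -68*(10³ - 8) = -68*(1000 - 8) = -68*992 = -67456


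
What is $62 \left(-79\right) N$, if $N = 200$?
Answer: $-979600$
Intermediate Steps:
$62 \left(-79\right) N = 62 \left(-79\right) 200 = \left(-4898\right) 200 = -979600$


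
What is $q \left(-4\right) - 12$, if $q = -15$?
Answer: $48$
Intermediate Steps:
$q \left(-4\right) - 12 = \left(-15\right) \left(-4\right) - 12 = 60 - 12 = 48$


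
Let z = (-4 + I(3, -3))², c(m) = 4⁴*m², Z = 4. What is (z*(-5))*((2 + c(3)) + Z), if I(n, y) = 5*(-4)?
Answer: -6652800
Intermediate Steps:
I(n, y) = -20
c(m) = 256*m²
z = 576 (z = (-4 - 20)² = (-24)² = 576)
(z*(-5))*((2 + c(3)) + Z) = (576*(-5))*((2 + 256*3²) + 4) = -2880*((2 + 256*9) + 4) = -2880*((2 + 2304) + 4) = -2880*(2306 + 4) = -2880*2310 = -6652800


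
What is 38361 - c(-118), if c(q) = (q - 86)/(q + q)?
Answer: 2263248/59 ≈ 38360.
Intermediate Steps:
c(q) = (-86 + q)/(2*q) (c(q) = (-86 + q)/((2*q)) = (-86 + q)*(1/(2*q)) = (-86 + q)/(2*q))
38361 - c(-118) = 38361 - (-86 - 118)/(2*(-118)) = 38361 - (-1)*(-204)/(2*118) = 38361 - 1*51/59 = 38361 - 51/59 = 2263248/59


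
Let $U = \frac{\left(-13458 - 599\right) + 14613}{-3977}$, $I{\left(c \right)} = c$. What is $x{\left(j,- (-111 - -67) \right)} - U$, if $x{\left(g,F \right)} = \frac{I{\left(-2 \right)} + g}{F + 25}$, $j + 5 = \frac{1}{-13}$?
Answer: $\frac{5776}{155103} \approx 0.03724$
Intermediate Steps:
$j = - \frac{66}{13}$ ($j = -5 + \frac{1}{-13} = -5 - \frac{1}{13} = - \frac{66}{13} \approx -5.0769$)
$x{\left(g,F \right)} = \frac{-2 + g}{25 + F}$ ($x{\left(g,F \right)} = \frac{-2 + g}{F + 25} = \frac{-2 + g}{25 + F}$)
$U = - \frac{556}{3977}$ ($U = \left(-14057 + 14613\right) \left(- \frac{1}{3977}\right) = 556 \left(- \frac{1}{3977}\right) = - \frac{556}{3977} \approx -0.1398$)
$x{\left(j,- (-111 - -67) \right)} - U = \frac{-2 - \frac{66}{13}}{25 - \left(-111 - -67\right)} - - \frac{556}{3977} = \frac{1}{25 - \left(-111 + 67\right)} \left(- \frac{92}{13}\right) + \frac{556}{3977} = \frac{1}{25 - -44} \left(- \frac{92}{13}\right) + \frac{556}{3977} = \frac{1}{25 + 44} \left(- \frac{92}{13}\right) + \frac{556}{3977} = \frac{1}{69} \left(- \frac{92}{13}\right) + \frac{556}{3977} = - \frac{4}{39} + \frac{556}{3977} = \frac{5776}{155103}$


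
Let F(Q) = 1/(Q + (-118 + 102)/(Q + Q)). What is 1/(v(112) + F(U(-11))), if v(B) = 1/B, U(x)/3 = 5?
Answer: 3472/271 ≈ 12.812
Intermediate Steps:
U(x) = 15 (U(x) = 3*5 = 15)
F(Q) = 1/(Q - 8/Q) (F(Q) = 1/(Q - 16*1/(2*Q)) = 1/(Q - 8/Q))
1/(v(112) + F(U(-11))) = 1/(1/112 + 15/(-8 + 15**2)) = 1/(1/112 + 15/(-8 + 225)) = 1/(1/112 + 15/217) = 1/(271/3472) = 3472/271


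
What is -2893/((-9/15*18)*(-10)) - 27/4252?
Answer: -768997/28701 ≈ -26.793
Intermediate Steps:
-2893/((-9/15*18)*(-10)) - 27/4252 = -2893/((-9*1/15*18)*(-10)) - 27*1/4252 = -2893/(-⅗*18*(-10)) - 27/4252 = -2893/((-54/5*(-10))) - 27/4252 = -2893/108 - 27/4252 = -768997/28701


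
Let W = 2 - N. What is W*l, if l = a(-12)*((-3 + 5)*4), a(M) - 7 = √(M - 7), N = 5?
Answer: -168 - 24*I*√19 ≈ -168.0 - 104.61*I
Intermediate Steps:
a(M) = 7 + √(-7 + M) (a(M) = 7 + √(M - 7) = 7 + √(-7 + M))
W = -3 (W = 2 - 1*5 = 2 - 5 = -3)
l = 56 + 8*I*√19 (l = (7 + √(-7 - 12))*((-3 + 5)*4) = (7 + √(-19))*(2*4) = (7 + I*√19)*8 = 56 + 8*I*√19 ≈ 56.0 + 34.871*I)
W*l = -3*(56 + 8*I*√19) = -168 - 24*I*√19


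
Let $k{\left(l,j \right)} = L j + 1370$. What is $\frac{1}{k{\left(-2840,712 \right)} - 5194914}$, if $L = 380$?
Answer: $- \frac{1}{4922984} \approx -2.0313 \cdot 10^{-7}$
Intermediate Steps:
$k{\left(l,j \right)} = 1370 + 380 j$ ($k{\left(l,j \right)} = 380 j + 1370 = 1370 + 380 j$)
$\frac{1}{k{\left(-2840,712 \right)} - 5194914} = \frac{1}{\left(1370 + 380 \cdot 712\right) - 5194914} = \frac{1}{\left(1370 + 270560\right) - 5194914} = \frac{1}{271930 - 5194914} = \frac{1}{-4922984} = - \frac{1}{4922984}$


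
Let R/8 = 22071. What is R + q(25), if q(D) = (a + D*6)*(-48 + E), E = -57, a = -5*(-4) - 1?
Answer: 158823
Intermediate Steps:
a = 19 (a = 20 - 1 = 19)
R = 176568 (R = 8*22071 = 176568)
q(D) = -1995 - 630*D (q(D) = (19 + D*6)*(-48 - 57) = (19 + 6*D)*(-105) = -1995 - 630*D)
R + q(25) = 176568 + (-1995 - 630*25) = 176568 + (-1995 - 15750) = 176568 - 17745 = 158823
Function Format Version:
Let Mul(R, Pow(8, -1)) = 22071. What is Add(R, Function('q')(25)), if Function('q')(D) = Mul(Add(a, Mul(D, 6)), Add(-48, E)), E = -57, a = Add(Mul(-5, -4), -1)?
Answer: 158823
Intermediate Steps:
a = 19 (a = Add(20, -1) = 19)
R = 176568 (R = Mul(8, 22071) = 176568)
Function('q')(D) = Add(-1995, Mul(-630, D)) (Function('q')(D) = Mul(Add(19, Mul(D, 6)), Add(-48, -57)) = Mul(Add(19, Mul(6, D)), -105) = Add(-1995, Mul(-630, D)))
Add(R, Function('q')(25)) = Add(176568, Add(-1995, Mul(-630, 25))) = Add(176568, Add(-1995, -15750)) = Add(176568, -17745) = 158823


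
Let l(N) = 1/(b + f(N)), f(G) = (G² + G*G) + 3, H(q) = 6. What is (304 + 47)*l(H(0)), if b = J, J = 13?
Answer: 351/88 ≈ 3.9886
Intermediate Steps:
f(G) = 3 + 2*G² (f(G) = (G² + G²) + 3 = 2*G² + 3 = 3 + 2*G²)
b = 13
l(N) = 1/(16 + 2*N²) (l(N) = 1/(13 + (3 + 2*N²)) = 1/(16 + 2*N²))
(304 + 47)*l(H(0)) = (304 + 47)*(1/(2*(8 + 6²))) = 351*(1/(2*(8 + 36))) = 351*((½)/44) = 351*((½)*(1/44)) = 351*(1/88) = 351/88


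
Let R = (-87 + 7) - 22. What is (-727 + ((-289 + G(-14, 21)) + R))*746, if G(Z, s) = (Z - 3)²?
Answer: -618434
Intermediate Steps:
R = -102 (R = -80 - 22 = -102)
G(Z, s) = (-3 + Z)²
(-727 + ((-289 + G(-14, 21)) + R))*746 = (-727 + ((-289 + (-3 - 14)²) - 102))*746 = (-727 + ((-289 + (-17)²) - 102))*746 = (-727 + ((-289 + 289) - 102))*746 = (-727 + (0 - 102))*746 = (-727 - 102)*746 = -829*746 = -618434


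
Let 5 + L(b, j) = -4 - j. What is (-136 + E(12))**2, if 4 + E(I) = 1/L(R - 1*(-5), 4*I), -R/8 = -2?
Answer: 63696361/3249 ≈ 19605.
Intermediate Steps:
R = 16 (R = -8*(-2) = 16)
L(b, j) = -9 - j (L(b, j) = -5 + (-4 - j) = -9 - j)
E(I) = -4 + 1/(-9 - 4*I)
(-136 + E(12))**2 = (-136 + (-37 - 16*12)/(9 + 4*12))**2 = (-136 + (-37 - 192)/(9 + 48))**2 = (-136 - 229/57)**2 = (-7981/57)**2 = 63696361/3249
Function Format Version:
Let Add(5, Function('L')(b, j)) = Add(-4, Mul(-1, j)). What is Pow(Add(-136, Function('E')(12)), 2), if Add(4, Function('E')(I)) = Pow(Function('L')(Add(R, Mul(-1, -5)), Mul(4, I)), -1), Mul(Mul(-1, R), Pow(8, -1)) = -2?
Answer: Rational(63696361, 3249) ≈ 19605.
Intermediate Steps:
R = 16 (R = Mul(-8, -2) = 16)
Function('L')(b, j) = Add(-9, Mul(-1, j)) (Function('L')(b, j) = Add(-5, Add(-4, Mul(-1, j))) = Add(-9, Mul(-1, j)))
Function('E')(I) = Add(-4, Pow(Add(-9, Mul(-4, I)), -1)) (Function('E')(I) = Add(-4, Pow(Add(-9, Mul(-1, Mul(4, I))), -1)) = Add(-4, Pow(Add(-9, Mul(-4, I)), -1)))
Pow(Add(-136, Function('E')(12)), 2) = Pow(Add(-136, Mul(Pow(Add(9, Mul(4, 12)), -1), Add(-37, Mul(-16, 12)))), 2) = Pow(Add(-136, Mul(Pow(Add(9, 48), -1), Add(-37, -192))), 2) = Pow(Add(-136, Mul(Pow(57, -1), -229)), 2) = Pow(Add(-136, Mul(Rational(1, 57), -229)), 2) = Pow(Add(-136, Rational(-229, 57)), 2) = Pow(Rational(-7981, 57), 2) = Rational(63696361, 3249)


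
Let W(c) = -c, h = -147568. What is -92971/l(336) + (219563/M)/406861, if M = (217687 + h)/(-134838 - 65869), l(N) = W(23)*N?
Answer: 8468074397417/807581278224 ≈ 10.486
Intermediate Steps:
l(N) = -23*N (l(N) = (-1*23)*N = -23*N)
M = -70119/200707 (M = (217687 - 147568)/(-134838 - 65869) = 70119/(-200707) = 70119*(-1/200707) = -70119/200707 ≈ -0.34936)
-92971/l(336) + (219563/M)/406861 = -92971/((-23*336)) + (219563/(-70119/200707))/406861 = -92971/(-7728) + (219563*(-200707/70119))*(1/406861) = -92971*(-1/7728) - 44067831041/70119*1/406861 = 92971/7728 - 3389833157/2194514343 = 8468074397417/807581278224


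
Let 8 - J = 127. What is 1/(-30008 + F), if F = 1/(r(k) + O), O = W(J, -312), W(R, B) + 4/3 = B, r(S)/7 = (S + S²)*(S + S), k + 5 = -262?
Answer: -796441648/23899620973187 ≈ -3.3324e-5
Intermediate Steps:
J = -119 (J = 8 - 1*127 = 8 - 127 = -119)
k = -267 (k = -5 - 262 = -267)
r(S) = 14*S*(S + S²) (r(S) = 7*((S + S²)*(S + S)) = 7*((S + S²)*(2*S)) = 7*(2*S*(S + S²)) = 14*S*(S + S²))
W(R, B) = -4/3 + B
O = -940/3 (O = -4/3 - 312 = -940/3 ≈ -313.33)
F = -3/796441648 (F = 1/(14*(-267)²*(1 - 267) - 940/3) = 1/(14*71289*(-266) - 940/3) = 1/(-265480236 - 940/3) = 1/(-796441648/3) = -3/796441648 ≈ -3.7668e-9)
1/(-30008 + F) = 1/(-30008 - 3/796441648) = 1/(-23899620973187/796441648) = -796441648/23899620973187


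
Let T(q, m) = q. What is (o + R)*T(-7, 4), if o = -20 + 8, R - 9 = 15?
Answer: -84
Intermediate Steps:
R = 24 (R = 9 + 15 = 24)
o = -12
(o + R)*T(-7, 4) = (-12 + 24)*(-7) = 12*(-7) = -84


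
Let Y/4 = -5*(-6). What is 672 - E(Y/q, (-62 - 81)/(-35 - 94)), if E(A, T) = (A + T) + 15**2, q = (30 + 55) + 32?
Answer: 248680/559 ≈ 444.87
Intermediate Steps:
q = 117 (q = 85 + 32 = 117)
Y = 120 (Y = 4*(-5*(-6)) = 4*30 = 120)
E(A, T) = 225 + A + T (E(A, T) = (A + T) + 225 = 225 + A + T)
672 - E(Y/q, (-62 - 81)/(-35 - 94)) = 672 - (225 + 120/117 + (-62 - 81)/(-35 - 94)) = 672 - (225 + 120*(1/117) - 143/(-129)) = 672 - (225 + 40/39 - 143*(-1/129)) = 672 - (225 + 40/39 + 143/129) = 672 - 1*126968/559 = 672 - 126968/559 = 248680/559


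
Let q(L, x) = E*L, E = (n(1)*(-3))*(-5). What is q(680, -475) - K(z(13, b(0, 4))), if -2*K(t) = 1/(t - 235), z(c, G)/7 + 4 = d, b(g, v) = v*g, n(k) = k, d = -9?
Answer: 6650399/652 ≈ 10200.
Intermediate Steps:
b(g, v) = g*v
z(c, G) = -91 (z(c, G) = -28 + 7*(-9) = -28 - 63 = -91)
E = 15 (E = (1*(-3))*(-5) = -3*(-5) = 15)
K(t) = -1/(2*(-235 + t)) (K(t) = -1/(2*(t - 235)) = -1/(2*(-235 + t)))
q(L, x) = 15*L
q(680, -475) - K(z(13, b(0, 4))) = 15*680 - (-1)/(-470 + 2*(-91)) = 10200 - (-1)/(-470 - 182) = 10200 - (-1)/(-652) = 10200 - (-1)*(-1)/652 = 10200 - 1*1/652 = 10200 - 1/652 = 6650399/652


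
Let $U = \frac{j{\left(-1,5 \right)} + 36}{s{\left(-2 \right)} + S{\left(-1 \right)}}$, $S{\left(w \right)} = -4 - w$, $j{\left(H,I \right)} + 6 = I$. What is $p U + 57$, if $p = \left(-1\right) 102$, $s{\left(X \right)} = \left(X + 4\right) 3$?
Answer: $-1133$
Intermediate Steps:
$j{\left(H,I \right)} = -6 + I$
$s{\left(X \right)} = 12 + 3 X$ ($s{\left(X \right)} = \left(4 + X\right) 3 = 12 + 3 X$)
$U = \frac{35}{3}$ ($U = \frac{\left(-6 + 5\right) + 36}{\left(12 + 3 \left(-2\right)\right) - 3} = \frac{-1 + 36}{\left(12 - 6\right) + \left(-4 + 1\right)} = \frac{35}{6 - 3} = \frac{35}{3} \approx 11.667$)
$p = -102$
$p U + 57 = \left(-102\right) \frac{35}{3} + 57 = -1190 + 57 = -1133$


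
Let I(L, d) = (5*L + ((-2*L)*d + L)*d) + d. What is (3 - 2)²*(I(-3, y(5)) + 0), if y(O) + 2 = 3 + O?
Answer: 189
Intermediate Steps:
y(O) = 1 + O (y(O) = -2 + (3 + O) = 1 + O)
I(L, d) = d + 5*L + d*(L - 2*L*d) (I(L, d) = (5*L + (-2*L*d + L)*d) + d = (5*L + (L - 2*L*d)*d) + d = (5*L + d*(L - 2*L*d)) + d = d + 5*L + d*(L - 2*L*d))
(3 - 2)²*(I(-3, y(5)) + 0) = (3 - 2)²*(((1 + 5) + 5*(-3) - 3*(1 + 5) - 2*(-3)*(1 + 5)²) + 0) = 1²*((6 - 15 - 3*6 - 2*(-3)*6²) + 0) = 1*((6 - 15 - 18 - 2*(-3)*36) + 0) = 1*((6 - 15 - 18 + 216) + 0) = 1*(189 + 0) = 1*189 = 189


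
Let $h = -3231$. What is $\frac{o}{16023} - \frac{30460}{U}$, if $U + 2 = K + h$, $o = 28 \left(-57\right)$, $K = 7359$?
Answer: $- \frac{11777278}{1574069} \approx -7.4821$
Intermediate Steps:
$o = -1596$
$U = 4126$ ($U = -2 + \left(7359 - 3231\right) = -2 + 4128 = 4126$)
$\frac{o}{16023} - \frac{30460}{U} = - \frac{1596}{16023} - \frac{30460}{4126} = \left(-1596\right) \frac{1}{16023} - \frac{15230}{2063} = - \frac{76}{763} - \frac{15230}{2063} = - \frac{11777278}{1574069}$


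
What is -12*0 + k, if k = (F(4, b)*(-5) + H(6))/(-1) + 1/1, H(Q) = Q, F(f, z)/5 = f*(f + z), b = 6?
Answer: 995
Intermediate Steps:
F(f, z) = 5*f*(f + z) (F(f, z) = 5*(f*(f + z)) = 5*f*(f + z))
k = 995 (k = ((5*4*(4 + 6))*(-5) + 6)/(-1) + 1/1 = ((5*4*10)*(-5) + 6)*(-1) + 1*1 = (200*(-5) + 6)*(-1) + 1 = (-1000 + 6)*(-1) + 1 = -994*(-1) + 1 = 994 + 1 = 995)
-12*0 + k = -12*0 + 995 = 0 + 995 = 995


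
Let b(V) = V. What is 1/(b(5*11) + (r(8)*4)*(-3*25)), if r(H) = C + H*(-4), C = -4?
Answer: 1/10855 ≈ 9.2123e-5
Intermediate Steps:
r(H) = -4 - 4*H (r(H) = -4 + H*(-4) = -4 - 4*H)
1/(b(5*11) + (r(8)*4)*(-3*25)) = 1/(5*11 + ((-4 - 4*8)*4)*(-3*25)) = 1/(55 + ((-4 - 32)*4)*(-75)) = 1/(55 - 36*4*(-75)) = 1/(55 - 144*(-75)) = 1/(55 + 10800) = 1/10855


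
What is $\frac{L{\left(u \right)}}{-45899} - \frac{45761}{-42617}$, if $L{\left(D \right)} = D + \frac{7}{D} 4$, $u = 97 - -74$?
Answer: $\frac{18837806884}{17604699147} \approx 1.07$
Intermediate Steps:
$u = 171$ ($u = 97 + 74 = 171$)
$L{\left(D \right)} = D + \frac{28}{D}$
$\frac{L{\left(u \right)}}{-45899} - \frac{45761}{-42617} = \frac{171 + \frac{28}{171}}{-45899} - \frac{45761}{-42617} = \left(171 + 28 \cdot \frac{1}{171}\right) \left(- \frac{1}{45899}\right) - - \frac{45761}{42617} = \left(171 + \frac{28}{171}\right) \left(- \frac{1}{45899}\right) + \frac{45761}{42617} = \frac{29269}{171} \left(- \frac{1}{45899}\right) + \frac{45761}{42617} = - \frac{29269}{7848729} + \frac{45761}{42617} = \frac{18837806884}{17604699147}$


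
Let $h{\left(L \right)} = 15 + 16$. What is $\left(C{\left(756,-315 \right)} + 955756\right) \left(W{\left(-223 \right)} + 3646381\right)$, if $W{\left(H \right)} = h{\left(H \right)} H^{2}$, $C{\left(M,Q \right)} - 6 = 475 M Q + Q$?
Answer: $-581889299742940$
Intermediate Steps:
$h{\left(L \right)} = 31$
$C{\left(M,Q \right)} = 6 + Q + 475 M Q$ ($C{\left(M,Q \right)} = 6 + \left(475 M Q + Q\right) = 6 + \left(Q + 475 M Q\right) = 6 + Q + 475 M Q$)
$W{\left(H \right)} = 31 H^{2}$
$\left(C{\left(756,-315 \right)} + 955756\right) \left(W{\left(-223 \right)} + 3646381\right) = \left(\left(6 - 315 + 475 \cdot 756 \left(-315\right)\right) + 955756\right) \left(31 \left(-223\right)^{2} + 3646381\right) = \left(\left(6 - 315 - 113116500\right) + 955756\right) \left(31 \cdot 49729 + 3646381\right) = \left(-113116809 + 955756\right) \left(1541599 + 3646381\right) = \left(-112161053\right) 5187980 = -581889299742940$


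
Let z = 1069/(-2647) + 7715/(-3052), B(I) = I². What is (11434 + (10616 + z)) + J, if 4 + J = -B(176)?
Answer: -72165975113/8078644 ≈ -8932.9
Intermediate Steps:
z = -23684193/8078644 (z = 1069*(-1/2647) + 7715*(-1/3052) = -1069/2647 - 7715/3052 = -23684193/8078644 ≈ -2.9317)
J = -30980 (J = -4 - 1*176² = -4 - 1*30976 = -4 - 30976 = -30980)
(11434 + (10616 + z)) + J = (11434 + (10616 - 23684193/8078644)) - 30980 = (11434 + 85739200511/8078644) - 30980 = 178110416007/8078644 - 30980 = -72165975113/8078644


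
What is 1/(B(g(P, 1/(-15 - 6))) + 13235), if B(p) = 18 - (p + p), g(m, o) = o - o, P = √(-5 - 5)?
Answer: 1/13253 ≈ 7.5455e-5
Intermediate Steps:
P = I*√10 (P = √(-10) = I*√10 ≈ 3.1623*I)
g(m, o) = 0
B(p) = 18 - 2*p
1/(B(g(P, 1/(-15 - 6))) + 13235) = 1/((18 - 2*0) + 13235) = 1/((18 + 0) + 13235) = 1/(18 + 13235) = 1/13253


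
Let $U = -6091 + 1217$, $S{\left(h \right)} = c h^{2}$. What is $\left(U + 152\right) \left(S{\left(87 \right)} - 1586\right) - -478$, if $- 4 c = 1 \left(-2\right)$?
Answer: $-10380839$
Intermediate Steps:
$c = \frac{1}{2}$ ($c = - \frac{1 \left(-2\right)}{4} = \left(- \frac{1}{4}\right) \left(-2\right) = \frac{1}{2} \approx 0.5$)
$S{\left(h \right)} = \frac{h^{2}}{2}$
$U = -4874$
$\left(U + 152\right) \left(S{\left(87 \right)} - 1586\right) - -478 = \left(-4874 + 152\right) \left(\frac{87^{2}}{2} - 1586\right) - -478 = - 4722 \left(\frac{1}{2} \cdot 7569 - 1586\right) + 478 = - 4722 \left(\frac{7569}{2} - 1586\right) + 478 = \left(-4722\right) \frac{4397}{2} + 478 = -10381317 + 478 = -10380839$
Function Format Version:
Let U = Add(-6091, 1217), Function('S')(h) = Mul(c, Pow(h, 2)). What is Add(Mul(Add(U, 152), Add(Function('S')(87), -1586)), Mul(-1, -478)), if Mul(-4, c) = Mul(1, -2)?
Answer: -10380839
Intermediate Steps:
c = Rational(1, 2) (c = Mul(Rational(-1, 4), Mul(1, -2)) = Mul(Rational(-1, 4), -2) = Rational(1, 2) ≈ 0.50000)
Function('S')(h) = Mul(Rational(1, 2), Pow(h, 2))
U = -4874
Add(Mul(Add(U, 152), Add(Function('S')(87), -1586)), Mul(-1, -478)) = Add(Mul(Add(-4874, 152), Add(Mul(Rational(1, 2), Pow(87, 2)), -1586)), Mul(-1, -478)) = Add(Mul(-4722, Add(Mul(Rational(1, 2), 7569), -1586)), 478) = Add(Mul(-4722, Add(Rational(7569, 2), -1586)), 478) = Add(Mul(-4722, Rational(4397, 2)), 478) = Add(-10381317, 478) = -10380839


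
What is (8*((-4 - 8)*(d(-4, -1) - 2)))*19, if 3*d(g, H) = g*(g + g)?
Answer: -15808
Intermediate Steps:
d(g, H) = 2*g²/3 (d(g, H) = (g*(g + g))/3 = (g*(2*g))/3 = (2*g²)/3 = 2*g²/3)
(8*((-4 - 8)*(d(-4, -1) - 2)))*19 = (8*((-4 - 8)*((⅔)*(-4)² - 2)))*19 = (8*(-12*((⅔)*16 - 2)))*19 = (8*(-12*(32/3 - 2)))*19 = (8*(-12*26/3))*19 = (8*(-104))*19 = -832*19 = -15808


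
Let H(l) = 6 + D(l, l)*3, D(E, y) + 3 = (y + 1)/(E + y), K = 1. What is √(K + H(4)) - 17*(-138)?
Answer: 2346 + I*√2/4 ≈ 2346.0 + 0.35355*I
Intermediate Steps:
D(E, y) = -3 + (1 + y)/(E + y) (D(E, y) = -3 + (y + 1)/(E + y) = -3 + (1 + y)/(E + y))
H(l) = 6 + 3*(1 - 5*l)/(2*l) (H(l) = 6 + ((1 - 3*l - 2*l)/(l + l))*3 = 6 + ((1 - 5*l)/((2*l)))*3 = 6 + ((1/(2*l))*(1 - 5*l))*3 = 6 + ((1 - 5*l)/(2*l))*3 = 6 + 3*(1 - 5*l)/(2*l))
√(K + H(4)) - 17*(-138) = √(1 + (3/2)*(1 - 1*4)/4) - 17*(-138) = √(1 + (3/2)*(¼)*(1 - 4)) + 2346 = √(1 + (3/2)*(¼)*(-3)) + 2346 = √(1 - 9/8) + 2346 = √(-⅛) + 2346 = I*√2/4 + 2346 = 2346 + I*√2/4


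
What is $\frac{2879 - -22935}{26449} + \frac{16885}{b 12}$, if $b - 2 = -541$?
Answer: $- \frac{25420583}{15552012} \approx -1.6346$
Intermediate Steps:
$b = -539$ ($b = 2 - 541 = -539$)
$\frac{2879 - -22935}{26449} + \frac{16885}{b 12} = \frac{2879 - -22935}{26449} + \frac{16885}{\left(-539\right) 12} = \left(2879 + 22935\right) \frac{1}{26449} + \frac{16885}{-6468} = 25814 \cdot \frac{1}{26449} + 16885 \left(- \frac{1}{6468}\right) = \frac{25814}{26449} - \frac{1535}{588} = - \frac{25420583}{15552012}$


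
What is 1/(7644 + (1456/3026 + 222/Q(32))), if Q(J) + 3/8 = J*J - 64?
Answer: 3871767/29598545596 ≈ 0.00013081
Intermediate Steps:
Q(J) = -515/8 + J**2 (Q(J) = -3/8 + (J*J - 64) = -3/8 + (J**2 - 64) = -3/8 + (-64 + J**2) = -515/8 + J**2)
1/(7644 + (1456/3026 + 222/Q(32))) = 1/(7644 + (1456/3026 + 222/(-515/8 + 32**2))) = 1/(7644 + (1456*(1/3026) + 222/(-515/8 + 1024))) = 1/(7644 + (728/1513 + 222/(7677/8))) = 1/(7644 + (728/1513 + 222*(8/7677))) = 1/(7644 + (728/1513 + 592/2559)) = 1/(7644 + 2758648/3871767) = 1/(29598545596/3871767) = 3871767/29598545596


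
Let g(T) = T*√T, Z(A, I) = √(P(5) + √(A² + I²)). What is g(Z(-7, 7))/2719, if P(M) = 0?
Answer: 2^(3/8)*7^(¾)/2719 ≈ 0.0020526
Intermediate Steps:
Z(A, I) = (A² + I²)^(¼) (Z(A, I) = √(0 + √(A² + I²)) = √(√(A² + I²)) = (A² + I²)^(¼))
g(T) = T^(3/2)
g(Z(-7, 7))/2719 = (((-7)² + 7²)^(¼))^(3/2)/2719 = ((49 + 49)^(¼))^(3/2)*(1/2719) = (98^(¼))^(3/2)*(1/2719) = (2^(¼)*√7)^(3/2)*(1/2719) = (2^(3/8)*7^(¾))*(1/2719) = 2^(3/8)*7^(¾)/2719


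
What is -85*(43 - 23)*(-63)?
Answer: 107100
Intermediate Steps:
-85*(43 - 23)*(-63) = -85*20*(-63) = -1700*(-63) = 107100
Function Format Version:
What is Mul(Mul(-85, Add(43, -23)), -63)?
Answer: 107100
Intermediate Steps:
Mul(Mul(-85, Add(43, -23)), -63) = Mul(Mul(-85, 20), -63) = Mul(-1700, -63) = 107100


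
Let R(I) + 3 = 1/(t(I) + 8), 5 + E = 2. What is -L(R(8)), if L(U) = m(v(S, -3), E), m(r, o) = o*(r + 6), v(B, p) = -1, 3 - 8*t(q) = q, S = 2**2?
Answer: 15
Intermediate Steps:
S = 4
t(q) = 3/8 - q/8
E = -3 (E = -5 + 2 = -3)
R(I) = -3 + 1/(67/8 - I/8) (R(I) = -3 + 1/((3/8 - I/8) + 8) = -3 + 1/(67/8 - I/8))
m(r, o) = o*(6 + r)
L(U) = -15 (L(U) = -3*(6 - 1) = -3*5 = -15)
-L(R(8)) = -1*(-15) = 15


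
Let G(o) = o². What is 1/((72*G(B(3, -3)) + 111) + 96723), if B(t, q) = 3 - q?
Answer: 1/99426 ≈ 1.0058e-5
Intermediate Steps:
1/((72*G(B(3, -3)) + 111) + 96723) = 1/((72*(3 - 1*(-3))² + 111) + 96723) = 1/((72*(3 + 3)² + 111) + 96723) = 1/((72*6² + 111) + 96723) = 1/((72*36 + 111) + 96723) = 1/((2592 + 111) + 96723) = 1/(2703 + 96723) = 1/99426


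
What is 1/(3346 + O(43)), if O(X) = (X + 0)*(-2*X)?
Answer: -1/352 ≈ -0.0028409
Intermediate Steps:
O(X) = -2*X² (O(X) = X*(-2*X) = -2*X²)
1/(3346 + O(43)) = 1/(3346 - 2*43²) = 1/(3346 - 2*1849) = 1/(3346 - 3698) = 1/(-352) = -1/352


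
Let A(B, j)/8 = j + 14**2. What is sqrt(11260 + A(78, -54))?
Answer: 2*sqrt(3099) ≈ 111.34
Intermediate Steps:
A(B, j) = 1568 + 8*j (A(B, j) = 8*(j + 14**2) = 8*(j + 196) = 8*(196 + j) = 1568 + 8*j)
sqrt(11260 + A(78, -54)) = sqrt(11260 + (1568 + 8*(-54))) = sqrt(11260 + (1568 - 432)) = sqrt(11260 + 1136) = sqrt(12396) = 2*sqrt(3099)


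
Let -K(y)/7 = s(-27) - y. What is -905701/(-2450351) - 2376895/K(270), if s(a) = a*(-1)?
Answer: -5822686442744/4168047051 ≈ -1397.0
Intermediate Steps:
s(a) = -a
K(y) = -189 + 7*y (K(y) = -7*(-1*(-27) - y) = -7*(27 - y) = -189 + 7*y)
-905701/(-2450351) - 2376895/K(270) = -905701/(-2450351) - 2376895/(-189 + 7*270) = -905701*(-1/2450351) - 2376895/(-189 + 1890) = 905701/2450351 - 2376895/1701 = -5822686442744/4168047051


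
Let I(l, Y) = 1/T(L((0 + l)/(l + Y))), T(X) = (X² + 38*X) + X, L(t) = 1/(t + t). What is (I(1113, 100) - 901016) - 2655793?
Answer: -379784503992483/106776751 ≈ -3.5568e+6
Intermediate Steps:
L(t) = 1/(2*t)
T(X) = X² + 39*X
I(l, Y) = 2*l/((39 + (Y + l)/(2*l))*(Y + l)) (I(l, Y) = 1/((1/(2*(((0 + l)/(l + Y)))))*(39 + 1/(2*(((0 + l)/(l + Y)))))) = 1/((1/(2*((l/(Y + l)))))*(39 + 1/(2*((l/(Y + l)))))) = 1/((((Y + l)/l)/2)*(39 + ((Y + l)/l)/2)) = 1/(((Y + l)/(2*l))*(39 + (Y + l)/(2*l))) = 1/((39 + (Y + l)/(2*l))*(Y + l)/(2*l)) = 2*l/((39 + (Y + l)/(2*l))*(Y + l)))
(I(1113, 100) - 901016) - 2655793 = (4*1113²/((100 + 1113)*(100 + 79*1113)) - 901016) - 2655793 = (4*1238769/(1213*(100 + 87927)) - 901016) - 2655793 = (4*1238769*(1/1213)/88027 - 901016) - 2655793 = (4*1238769*(1/1213)*(1/88027) - 901016) - 2655793 = (4955076/106776751 - 901016) - 2655793 = -96207556123940/106776751 - 2655793 = -379784503992483/106776751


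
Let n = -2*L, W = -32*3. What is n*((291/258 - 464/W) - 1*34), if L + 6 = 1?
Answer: -36170/129 ≈ -280.39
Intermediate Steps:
L = -5 (L = -6 + 1 = -5)
W = -96
n = 10 (n = -2*(-5) = 10)
n*((291/258 - 464/W) - 1*34) = 10*((291/258 - 464/(-96)) - 1*34) = 10*((291*(1/258) - 464*(-1/96)) - 34) = 10*((97/86 + 29/6) - 34) = 10*(769/129 - 34) = 10*(-3617/129) = -36170/129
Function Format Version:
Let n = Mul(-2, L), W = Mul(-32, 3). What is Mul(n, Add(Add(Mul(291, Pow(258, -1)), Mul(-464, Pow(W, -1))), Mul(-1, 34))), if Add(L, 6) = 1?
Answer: Rational(-36170, 129) ≈ -280.39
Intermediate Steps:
L = -5 (L = Add(-6, 1) = -5)
W = -96
n = 10 (n = Mul(-2, -5) = 10)
Mul(n, Add(Add(Mul(291, Pow(258, -1)), Mul(-464, Pow(W, -1))), Mul(-1, 34))) = Mul(10, Add(Add(Mul(291, Pow(258, -1)), Mul(-464, Pow(-96, -1))), Mul(-1, 34))) = Mul(10, Add(Add(Mul(291, Rational(1, 258)), Mul(-464, Rational(-1, 96))), -34)) = Mul(10, Add(Add(Rational(97, 86), Rational(29, 6)), -34)) = Mul(10, Add(Rational(769, 129), -34)) = Mul(10, Rational(-3617, 129)) = Rational(-36170, 129)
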